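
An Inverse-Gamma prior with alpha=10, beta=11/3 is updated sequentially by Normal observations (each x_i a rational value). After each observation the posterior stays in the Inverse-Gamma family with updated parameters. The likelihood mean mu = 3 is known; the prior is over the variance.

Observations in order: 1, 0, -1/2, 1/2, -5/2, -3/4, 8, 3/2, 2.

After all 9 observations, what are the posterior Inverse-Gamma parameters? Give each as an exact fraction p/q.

alpha=29/2, beta=5347/96

obs 1: x=1 → posterior Inverse-Gamma(21/2, 17/3)
obs 2: x=0 → posterior Inverse-Gamma(11, 61/6)
obs 3: x=-1/2 → posterior Inverse-Gamma(23/2, 391/24)
obs 4: x=1/2 → posterior Inverse-Gamma(12, 233/12)
obs 5: x=-5/2 → posterior Inverse-Gamma(25/2, 829/24)
obs 6: x=-3/4 → posterior Inverse-Gamma(13, 3991/96)
obs 7: x=8 → posterior Inverse-Gamma(27/2, 5191/96)
obs 8: x=3/2 → posterior Inverse-Gamma(14, 5299/96)
obs 9: x=2 → posterior Inverse-Gamma(29/2, 5347/96)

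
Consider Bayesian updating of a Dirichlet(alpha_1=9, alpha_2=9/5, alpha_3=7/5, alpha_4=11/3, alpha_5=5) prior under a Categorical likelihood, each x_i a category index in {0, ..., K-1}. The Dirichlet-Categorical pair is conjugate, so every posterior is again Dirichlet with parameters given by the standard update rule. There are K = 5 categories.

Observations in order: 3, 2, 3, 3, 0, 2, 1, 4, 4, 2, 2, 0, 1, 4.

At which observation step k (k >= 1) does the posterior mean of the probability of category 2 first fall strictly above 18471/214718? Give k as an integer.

k = 2

obs 1: x=3 → posterior Dirichlet(9, 9/5, 7/5, 14/3, 5)
obs 2: x=2 → posterior Dirichlet(9, 9/5, 12/5, 14/3, 5)
obs 3: x=3 → posterior Dirichlet(9, 9/5, 12/5, 17/3, 5)
obs 4: x=3 → posterior Dirichlet(9, 9/5, 12/5, 20/3, 5)
obs 5: x=0 → posterior Dirichlet(10, 9/5, 12/5, 20/3, 5)
obs 6: x=2 → posterior Dirichlet(10, 9/5, 17/5, 20/3, 5)
obs 7: x=1 → posterior Dirichlet(10, 14/5, 17/5, 20/3, 5)
obs 8: x=4 → posterior Dirichlet(10, 14/5, 17/5, 20/3, 6)
obs 9: x=4 → posterior Dirichlet(10, 14/5, 17/5, 20/3, 7)
obs 10: x=2 → posterior Dirichlet(10, 14/5, 22/5, 20/3, 7)
obs 11: x=2 → posterior Dirichlet(10, 14/5, 27/5, 20/3, 7)
obs 12: x=0 → posterior Dirichlet(11, 14/5, 27/5, 20/3, 7)
obs 13: x=1 → posterior Dirichlet(11, 19/5, 27/5, 20/3, 7)
obs 14: x=4 → posterior Dirichlet(11, 19/5, 27/5, 20/3, 8)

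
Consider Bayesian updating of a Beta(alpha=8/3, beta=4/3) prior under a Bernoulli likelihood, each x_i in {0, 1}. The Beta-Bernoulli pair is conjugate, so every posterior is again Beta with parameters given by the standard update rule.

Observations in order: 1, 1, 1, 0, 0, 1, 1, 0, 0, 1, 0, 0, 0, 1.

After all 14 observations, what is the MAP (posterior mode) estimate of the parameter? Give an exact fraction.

obs 1: x=1 → posterior Beta(11/3, 4/3)
obs 2: x=1 → posterior Beta(14/3, 4/3)
obs 3: x=1 → posterior Beta(17/3, 4/3)
obs 4: x=0 → posterior Beta(17/3, 7/3)
obs 5: x=0 → posterior Beta(17/3, 10/3)
obs 6: x=1 → posterior Beta(20/3, 10/3)
obs 7: x=1 → posterior Beta(23/3, 10/3)
obs 8: x=0 → posterior Beta(23/3, 13/3)
obs 9: x=0 → posterior Beta(23/3, 16/3)
obs 10: x=1 → posterior Beta(26/3, 16/3)
obs 11: x=0 → posterior Beta(26/3, 19/3)
obs 12: x=0 → posterior Beta(26/3, 22/3)
obs 13: x=0 → posterior Beta(26/3, 25/3)
obs 14: x=1 → posterior Beta(29/3, 25/3)

13/24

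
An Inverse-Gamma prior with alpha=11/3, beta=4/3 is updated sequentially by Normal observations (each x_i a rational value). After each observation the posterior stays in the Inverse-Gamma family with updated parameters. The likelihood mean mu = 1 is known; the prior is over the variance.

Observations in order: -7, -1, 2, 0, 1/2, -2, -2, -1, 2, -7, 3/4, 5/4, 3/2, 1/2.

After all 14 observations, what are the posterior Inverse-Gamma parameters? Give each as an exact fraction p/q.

alpha=32/3, beta=3853/48

obs 1: x=-7 → posterior Inverse-Gamma(25/6, 100/3)
obs 2: x=-1 → posterior Inverse-Gamma(14/3, 106/3)
obs 3: x=2 → posterior Inverse-Gamma(31/6, 215/6)
obs 4: x=0 → posterior Inverse-Gamma(17/3, 109/3)
obs 5: x=1/2 → posterior Inverse-Gamma(37/6, 875/24)
obs 6: x=-2 → posterior Inverse-Gamma(20/3, 983/24)
obs 7: x=-2 → posterior Inverse-Gamma(43/6, 1091/24)
obs 8: x=-1 → posterior Inverse-Gamma(23/3, 1139/24)
obs 9: x=2 → posterior Inverse-Gamma(49/6, 1151/24)
obs 10: x=-7 → posterior Inverse-Gamma(26/3, 1919/24)
obs 11: x=3/4 → posterior Inverse-Gamma(55/6, 7679/96)
obs 12: x=5/4 → posterior Inverse-Gamma(29/3, 3841/48)
obs 13: x=3/2 → posterior Inverse-Gamma(61/6, 3847/48)
obs 14: x=1/2 → posterior Inverse-Gamma(32/3, 3853/48)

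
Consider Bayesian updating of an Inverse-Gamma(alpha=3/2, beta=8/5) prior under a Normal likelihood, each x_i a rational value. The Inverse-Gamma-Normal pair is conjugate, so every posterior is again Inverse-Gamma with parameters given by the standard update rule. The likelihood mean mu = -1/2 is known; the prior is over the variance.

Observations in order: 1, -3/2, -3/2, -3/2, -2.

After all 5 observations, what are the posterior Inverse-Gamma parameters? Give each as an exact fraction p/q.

obs 1: x=1 → posterior Inverse-Gamma(2, 109/40)
obs 2: x=-3/2 → posterior Inverse-Gamma(5/2, 129/40)
obs 3: x=-3/2 → posterior Inverse-Gamma(3, 149/40)
obs 4: x=-3/2 → posterior Inverse-Gamma(7/2, 169/40)
obs 5: x=-2 → posterior Inverse-Gamma(4, 107/20)

alpha=4, beta=107/20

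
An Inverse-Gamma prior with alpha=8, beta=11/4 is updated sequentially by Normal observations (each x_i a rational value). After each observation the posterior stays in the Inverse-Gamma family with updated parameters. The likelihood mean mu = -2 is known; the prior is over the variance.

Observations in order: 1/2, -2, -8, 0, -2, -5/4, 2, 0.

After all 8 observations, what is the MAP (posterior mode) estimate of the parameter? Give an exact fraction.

obs 1: x=1/2 → posterior Inverse-Gamma(17/2, 47/8)
obs 2: x=-2 → posterior Inverse-Gamma(9, 47/8)
obs 3: x=-8 → posterior Inverse-Gamma(19/2, 191/8)
obs 4: x=0 → posterior Inverse-Gamma(10, 207/8)
obs 5: x=-2 → posterior Inverse-Gamma(21/2, 207/8)
obs 6: x=-5/4 → posterior Inverse-Gamma(11, 837/32)
obs 7: x=2 → posterior Inverse-Gamma(23/2, 1093/32)
obs 8: x=0 → posterior Inverse-Gamma(12, 1157/32)

89/32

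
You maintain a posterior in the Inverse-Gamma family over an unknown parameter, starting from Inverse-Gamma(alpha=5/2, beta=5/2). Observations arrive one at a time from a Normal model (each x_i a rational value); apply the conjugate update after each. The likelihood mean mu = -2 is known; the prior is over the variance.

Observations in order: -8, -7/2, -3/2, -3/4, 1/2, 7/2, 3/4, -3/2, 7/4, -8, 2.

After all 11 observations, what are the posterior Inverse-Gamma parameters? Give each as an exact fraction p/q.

obs 1: x=-8 → posterior Inverse-Gamma(3, 41/2)
obs 2: x=-7/2 → posterior Inverse-Gamma(7/2, 173/8)
obs 3: x=-3/2 → posterior Inverse-Gamma(4, 87/4)
obs 4: x=-3/4 → posterior Inverse-Gamma(9/2, 721/32)
obs 5: x=1/2 → posterior Inverse-Gamma(5, 821/32)
obs 6: x=7/2 → posterior Inverse-Gamma(11/2, 1305/32)
obs 7: x=3/4 → posterior Inverse-Gamma(6, 713/16)
obs 8: x=-3/2 → posterior Inverse-Gamma(13/2, 715/16)
obs 9: x=7/4 → posterior Inverse-Gamma(7, 1655/32)
obs 10: x=-8 → posterior Inverse-Gamma(15/2, 2231/32)
obs 11: x=2 → posterior Inverse-Gamma(8, 2487/32)

alpha=8, beta=2487/32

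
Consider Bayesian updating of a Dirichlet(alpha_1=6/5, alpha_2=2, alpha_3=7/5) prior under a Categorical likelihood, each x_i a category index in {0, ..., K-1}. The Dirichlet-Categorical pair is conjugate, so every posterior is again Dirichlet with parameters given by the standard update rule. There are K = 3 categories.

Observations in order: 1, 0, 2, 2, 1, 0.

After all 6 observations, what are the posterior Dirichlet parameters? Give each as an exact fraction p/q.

alpha_1=16/5, alpha_2=4, alpha_3=17/5

obs 1: x=1 → posterior Dirichlet(6/5, 3, 7/5)
obs 2: x=0 → posterior Dirichlet(11/5, 3, 7/5)
obs 3: x=2 → posterior Dirichlet(11/5, 3, 12/5)
obs 4: x=2 → posterior Dirichlet(11/5, 3, 17/5)
obs 5: x=1 → posterior Dirichlet(11/5, 4, 17/5)
obs 6: x=0 → posterior Dirichlet(16/5, 4, 17/5)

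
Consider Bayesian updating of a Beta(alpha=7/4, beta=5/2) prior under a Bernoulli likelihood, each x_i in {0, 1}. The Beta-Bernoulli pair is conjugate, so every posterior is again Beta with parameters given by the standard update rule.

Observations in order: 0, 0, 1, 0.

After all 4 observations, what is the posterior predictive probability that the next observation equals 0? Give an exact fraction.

2/3

obs 1: x=0 → posterior Beta(7/4, 7/2)
obs 2: x=0 → posterior Beta(7/4, 9/2)
obs 3: x=1 → posterior Beta(11/4, 9/2)
obs 4: x=0 → posterior Beta(11/4, 11/2)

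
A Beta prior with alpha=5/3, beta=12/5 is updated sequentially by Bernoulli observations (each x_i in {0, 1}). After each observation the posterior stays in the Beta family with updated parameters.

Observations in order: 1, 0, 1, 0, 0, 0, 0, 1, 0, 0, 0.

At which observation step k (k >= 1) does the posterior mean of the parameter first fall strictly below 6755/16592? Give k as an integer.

k = 5

obs 1: x=1 → posterior Beta(8/3, 12/5)
obs 2: x=0 → posterior Beta(8/3, 17/5)
obs 3: x=1 → posterior Beta(11/3, 17/5)
obs 4: x=0 → posterior Beta(11/3, 22/5)
obs 5: x=0 → posterior Beta(11/3, 27/5)
obs 6: x=0 → posterior Beta(11/3, 32/5)
obs 7: x=0 → posterior Beta(11/3, 37/5)
obs 8: x=1 → posterior Beta(14/3, 37/5)
obs 9: x=0 → posterior Beta(14/3, 42/5)
obs 10: x=0 → posterior Beta(14/3, 47/5)
obs 11: x=0 → posterior Beta(14/3, 52/5)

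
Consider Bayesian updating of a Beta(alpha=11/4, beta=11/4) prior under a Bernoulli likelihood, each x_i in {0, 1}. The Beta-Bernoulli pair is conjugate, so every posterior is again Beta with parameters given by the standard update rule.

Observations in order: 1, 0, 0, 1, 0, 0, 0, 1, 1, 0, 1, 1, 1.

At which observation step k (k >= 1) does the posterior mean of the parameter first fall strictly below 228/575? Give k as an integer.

obs 1: x=1 → posterior Beta(15/4, 11/4)
obs 2: x=0 → posterior Beta(15/4, 15/4)
obs 3: x=0 → posterior Beta(15/4, 19/4)
obs 4: x=1 → posterior Beta(19/4, 19/4)
obs 5: x=0 → posterior Beta(19/4, 23/4)
obs 6: x=0 → posterior Beta(19/4, 27/4)
obs 7: x=0 → posterior Beta(19/4, 31/4)
obs 8: x=1 → posterior Beta(23/4, 31/4)
obs 9: x=1 → posterior Beta(27/4, 31/4)
obs 10: x=0 → posterior Beta(27/4, 35/4)
obs 11: x=1 → posterior Beta(31/4, 35/4)
obs 12: x=1 → posterior Beta(35/4, 35/4)
obs 13: x=1 → posterior Beta(39/4, 35/4)

k = 7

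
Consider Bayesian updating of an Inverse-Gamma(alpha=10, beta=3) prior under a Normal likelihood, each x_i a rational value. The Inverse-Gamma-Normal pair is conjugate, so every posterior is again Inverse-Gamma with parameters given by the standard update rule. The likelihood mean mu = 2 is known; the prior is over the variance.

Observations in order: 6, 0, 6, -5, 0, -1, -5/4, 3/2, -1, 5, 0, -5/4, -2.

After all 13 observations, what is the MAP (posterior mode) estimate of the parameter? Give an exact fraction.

1307/280

obs 1: x=6 → posterior Inverse-Gamma(21/2, 11)
obs 2: x=0 → posterior Inverse-Gamma(11, 13)
obs 3: x=6 → posterior Inverse-Gamma(23/2, 21)
obs 4: x=-5 → posterior Inverse-Gamma(12, 91/2)
obs 5: x=0 → posterior Inverse-Gamma(25/2, 95/2)
obs 6: x=-1 → posterior Inverse-Gamma(13, 52)
obs 7: x=-5/4 → posterior Inverse-Gamma(27/2, 1833/32)
obs 8: x=3/2 → posterior Inverse-Gamma(14, 1837/32)
obs 9: x=-1 → posterior Inverse-Gamma(29/2, 1981/32)
obs 10: x=5 → posterior Inverse-Gamma(15, 2125/32)
obs 11: x=0 → posterior Inverse-Gamma(31/2, 2189/32)
obs 12: x=-5/4 → posterior Inverse-Gamma(16, 1179/16)
obs 13: x=-2 → posterior Inverse-Gamma(33/2, 1307/16)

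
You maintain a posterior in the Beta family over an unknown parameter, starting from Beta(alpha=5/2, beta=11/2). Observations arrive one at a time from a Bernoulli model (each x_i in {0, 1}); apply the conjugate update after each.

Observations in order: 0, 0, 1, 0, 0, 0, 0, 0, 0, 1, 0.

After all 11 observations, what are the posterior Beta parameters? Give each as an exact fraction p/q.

obs 1: x=0 → posterior Beta(5/2, 13/2)
obs 2: x=0 → posterior Beta(5/2, 15/2)
obs 3: x=1 → posterior Beta(7/2, 15/2)
obs 4: x=0 → posterior Beta(7/2, 17/2)
obs 5: x=0 → posterior Beta(7/2, 19/2)
obs 6: x=0 → posterior Beta(7/2, 21/2)
obs 7: x=0 → posterior Beta(7/2, 23/2)
obs 8: x=0 → posterior Beta(7/2, 25/2)
obs 9: x=0 → posterior Beta(7/2, 27/2)
obs 10: x=1 → posterior Beta(9/2, 27/2)
obs 11: x=0 → posterior Beta(9/2, 29/2)

alpha=9/2, beta=29/2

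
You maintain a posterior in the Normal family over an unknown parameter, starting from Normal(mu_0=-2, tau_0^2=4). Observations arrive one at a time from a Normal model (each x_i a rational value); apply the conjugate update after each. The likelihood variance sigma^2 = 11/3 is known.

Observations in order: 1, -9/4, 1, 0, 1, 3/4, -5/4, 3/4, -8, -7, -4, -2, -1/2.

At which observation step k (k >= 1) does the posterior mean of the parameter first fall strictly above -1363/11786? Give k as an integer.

k = 6

obs 1: x=1 → posterior Normal(-10/23, 44/23)
obs 2: x=-9/4 → posterior Normal(-37/35, 44/35)
obs 3: x=1 → posterior Normal(-25/47, 44/47)
obs 4: x=0 → posterior Normal(-25/59, 44/59)
obs 5: x=1 → posterior Normal(-13/71, 44/71)
obs 6: x=3/4 → posterior Normal(-4/83, 44/83)
obs 7: x=-5/4 → posterior Normal(-1/5, 44/95)
obs 8: x=3/4 → posterior Normal(-10/107, 44/107)
obs 9: x=-8 → posterior Normal(-106/119, 44/119)
obs 10: x=-7 → posterior Normal(-190/131, 44/131)
obs 11: x=-4 → posterior Normal(-238/143, 4/13)
obs 12: x=-2 → posterior Normal(-262/155, 44/155)
obs 13: x=-1/2 → posterior Normal(-268/167, 44/167)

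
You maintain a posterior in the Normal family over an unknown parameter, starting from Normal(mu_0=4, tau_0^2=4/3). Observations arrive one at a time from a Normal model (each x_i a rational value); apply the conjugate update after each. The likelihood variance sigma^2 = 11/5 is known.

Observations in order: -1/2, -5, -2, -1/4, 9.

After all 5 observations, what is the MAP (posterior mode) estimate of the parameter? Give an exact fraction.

157/133

obs 1: x=-1/2 → posterior Normal(122/53, 44/53)
obs 2: x=-5 → posterior Normal(22/73, 44/73)
obs 3: x=-2 → posterior Normal(-6/31, 44/93)
obs 4: x=-1/4 → posterior Normal(-23/113, 44/113)
obs 5: x=9 → posterior Normal(157/133, 44/133)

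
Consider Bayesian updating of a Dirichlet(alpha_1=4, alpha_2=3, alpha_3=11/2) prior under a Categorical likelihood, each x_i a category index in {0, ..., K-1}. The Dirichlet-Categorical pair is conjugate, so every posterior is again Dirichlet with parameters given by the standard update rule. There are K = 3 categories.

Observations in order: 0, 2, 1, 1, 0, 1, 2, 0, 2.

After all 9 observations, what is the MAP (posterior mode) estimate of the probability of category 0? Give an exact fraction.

12/37

obs 1: x=0 → posterior Dirichlet(5, 3, 11/2)
obs 2: x=2 → posterior Dirichlet(5, 3, 13/2)
obs 3: x=1 → posterior Dirichlet(5, 4, 13/2)
obs 4: x=1 → posterior Dirichlet(5, 5, 13/2)
obs 5: x=0 → posterior Dirichlet(6, 5, 13/2)
obs 6: x=1 → posterior Dirichlet(6, 6, 13/2)
obs 7: x=2 → posterior Dirichlet(6, 6, 15/2)
obs 8: x=0 → posterior Dirichlet(7, 6, 15/2)
obs 9: x=2 → posterior Dirichlet(7, 6, 17/2)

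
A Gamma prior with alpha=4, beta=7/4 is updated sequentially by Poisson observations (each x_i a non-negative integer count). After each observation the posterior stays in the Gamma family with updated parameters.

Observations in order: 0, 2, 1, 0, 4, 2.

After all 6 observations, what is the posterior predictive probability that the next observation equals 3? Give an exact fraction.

obs 1: x=0 → posterior Gamma(4, 11/4)
obs 2: x=2 → posterior Gamma(6, 15/4)
obs 3: x=1 → posterior Gamma(7, 19/4)
obs 4: x=0 → posterior Gamma(7, 23/4)
obs 5: x=4 → posterior Gamma(11, 27/4)
obs 6: x=2 → posterior Gamma(13, 31/4)

20315398519474275435712/144884079282928466796875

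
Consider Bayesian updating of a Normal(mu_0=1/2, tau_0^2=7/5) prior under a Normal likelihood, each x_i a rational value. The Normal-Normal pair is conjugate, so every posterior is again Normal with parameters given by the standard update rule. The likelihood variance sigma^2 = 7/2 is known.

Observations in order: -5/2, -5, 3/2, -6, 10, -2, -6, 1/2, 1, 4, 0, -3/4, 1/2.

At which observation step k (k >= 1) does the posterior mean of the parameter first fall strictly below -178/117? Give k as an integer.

obs 1: x=-5/2 → posterior Normal(-5/14, 1)
obs 2: x=-5 → posterior Normal(-25/18, 7/9)
obs 3: x=3/2 → posterior Normal(-19/22, 7/11)
obs 4: x=-6 → posterior Normal(-43/26, 7/13)
obs 5: x=10 → posterior Normal(-1/10, 7/15)
obs 6: x=-2 → posterior Normal(-11/34, 7/17)
obs 7: x=-6 → posterior Normal(-35/38, 7/19)
obs 8: x=1/2 → posterior Normal(-11/14, 1/3)
obs 9: x=1 → posterior Normal(-29/46, 7/23)
obs 10: x=4 → posterior Normal(-13/50, 7/25)
obs 11: x=0 → posterior Normal(-13/54, 7/27)
obs 12: x=-3/4 → posterior Normal(-8/29, 7/29)
obs 13: x=1/2 → posterior Normal(-7/31, 7/31)

k = 4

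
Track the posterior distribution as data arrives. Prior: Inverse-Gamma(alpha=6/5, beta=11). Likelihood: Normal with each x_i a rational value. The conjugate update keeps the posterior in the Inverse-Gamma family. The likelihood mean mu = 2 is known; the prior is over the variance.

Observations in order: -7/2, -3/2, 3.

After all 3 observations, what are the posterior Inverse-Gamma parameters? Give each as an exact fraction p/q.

alpha=27/10, beta=131/4

obs 1: x=-7/2 → posterior Inverse-Gamma(17/10, 209/8)
obs 2: x=-3/2 → posterior Inverse-Gamma(11/5, 129/4)
obs 3: x=3 → posterior Inverse-Gamma(27/10, 131/4)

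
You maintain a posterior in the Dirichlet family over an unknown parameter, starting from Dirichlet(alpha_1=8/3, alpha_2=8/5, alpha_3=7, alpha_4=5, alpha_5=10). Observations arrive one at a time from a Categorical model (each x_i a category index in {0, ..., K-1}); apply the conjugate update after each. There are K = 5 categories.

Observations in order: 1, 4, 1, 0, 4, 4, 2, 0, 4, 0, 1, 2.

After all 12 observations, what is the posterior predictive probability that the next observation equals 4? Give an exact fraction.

15/41

obs 1: x=1 → posterior Dirichlet(8/3, 13/5, 7, 5, 10)
obs 2: x=4 → posterior Dirichlet(8/3, 13/5, 7, 5, 11)
obs 3: x=1 → posterior Dirichlet(8/3, 18/5, 7, 5, 11)
obs 4: x=0 → posterior Dirichlet(11/3, 18/5, 7, 5, 11)
obs 5: x=4 → posterior Dirichlet(11/3, 18/5, 7, 5, 12)
obs 6: x=4 → posterior Dirichlet(11/3, 18/5, 7, 5, 13)
obs 7: x=2 → posterior Dirichlet(11/3, 18/5, 8, 5, 13)
obs 8: x=0 → posterior Dirichlet(14/3, 18/5, 8, 5, 13)
obs 9: x=4 → posterior Dirichlet(14/3, 18/5, 8, 5, 14)
obs 10: x=0 → posterior Dirichlet(17/3, 18/5, 8, 5, 14)
obs 11: x=1 → posterior Dirichlet(17/3, 23/5, 8, 5, 14)
obs 12: x=2 → posterior Dirichlet(17/3, 23/5, 9, 5, 14)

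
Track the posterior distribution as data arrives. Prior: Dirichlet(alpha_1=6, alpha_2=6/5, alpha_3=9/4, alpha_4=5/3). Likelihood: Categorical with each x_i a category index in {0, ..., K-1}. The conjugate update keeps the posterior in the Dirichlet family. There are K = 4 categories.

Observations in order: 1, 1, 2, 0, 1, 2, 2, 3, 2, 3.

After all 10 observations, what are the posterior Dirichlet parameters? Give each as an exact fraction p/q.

alpha_1=7, alpha_2=21/5, alpha_3=25/4, alpha_4=11/3

obs 1: x=1 → posterior Dirichlet(6, 11/5, 9/4, 5/3)
obs 2: x=1 → posterior Dirichlet(6, 16/5, 9/4, 5/3)
obs 3: x=2 → posterior Dirichlet(6, 16/5, 13/4, 5/3)
obs 4: x=0 → posterior Dirichlet(7, 16/5, 13/4, 5/3)
obs 5: x=1 → posterior Dirichlet(7, 21/5, 13/4, 5/3)
obs 6: x=2 → posterior Dirichlet(7, 21/5, 17/4, 5/3)
obs 7: x=2 → posterior Dirichlet(7, 21/5, 21/4, 5/3)
obs 8: x=3 → posterior Dirichlet(7, 21/5, 21/4, 8/3)
obs 9: x=2 → posterior Dirichlet(7, 21/5, 25/4, 8/3)
obs 10: x=3 → posterior Dirichlet(7, 21/5, 25/4, 11/3)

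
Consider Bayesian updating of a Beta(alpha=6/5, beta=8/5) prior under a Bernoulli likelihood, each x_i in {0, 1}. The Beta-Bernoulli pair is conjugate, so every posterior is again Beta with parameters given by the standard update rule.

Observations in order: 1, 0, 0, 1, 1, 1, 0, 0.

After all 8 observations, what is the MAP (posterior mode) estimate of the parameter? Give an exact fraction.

21/44

obs 1: x=1 → posterior Beta(11/5, 8/5)
obs 2: x=0 → posterior Beta(11/5, 13/5)
obs 3: x=0 → posterior Beta(11/5, 18/5)
obs 4: x=1 → posterior Beta(16/5, 18/5)
obs 5: x=1 → posterior Beta(21/5, 18/5)
obs 6: x=1 → posterior Beta(26/5, 18/5)
obs 7: x=0 → posterior Beta(26/5, 23/5)
obs 8: x=0 → posterior Beta(26/5, 28/5)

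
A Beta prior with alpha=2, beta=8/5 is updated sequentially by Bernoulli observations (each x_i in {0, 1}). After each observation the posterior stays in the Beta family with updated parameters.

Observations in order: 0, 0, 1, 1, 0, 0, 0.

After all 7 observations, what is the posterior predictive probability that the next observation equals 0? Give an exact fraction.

obs 1: x=0 → posterior Beta(2, 13/5)
obs 2: x=0 → posterior Beta(2, 18/5)
obs 3: x=1 → posterior Beta(3, 18/5)
obs 4: x=1 → posterior Beta(4, 18/5)
obs 5: x=0 → posterior Beta(4, 23/5)
obs 6: x=0 → posterior Beta(4, 28/5)
obs 7: x=0 → posterior Beta(4, 33/5)

33/53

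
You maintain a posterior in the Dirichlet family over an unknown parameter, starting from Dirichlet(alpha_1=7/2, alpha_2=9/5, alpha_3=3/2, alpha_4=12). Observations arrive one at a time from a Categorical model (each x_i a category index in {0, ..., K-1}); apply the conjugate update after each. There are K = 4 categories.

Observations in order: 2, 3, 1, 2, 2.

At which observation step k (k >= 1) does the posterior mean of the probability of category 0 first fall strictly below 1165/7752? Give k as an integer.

k = 5

obs 1: x=2 → posterior Dirichlet(7/2, 9/5, 5/2, 12)
obs 2: x=3 → posterior Dirichlet(7/2, 9/5, 5/2, 13)
obs 3: x=1 → posterior Dirichlet(7/2, 14/5, 5/2, 13)
obs 4: x=2 → posterior Dirichlet(7/2, 14/5, 7/2, 13)
obs 5: x=2 → posterior Dirichlet(7/2, 14/5, 9/2, 13)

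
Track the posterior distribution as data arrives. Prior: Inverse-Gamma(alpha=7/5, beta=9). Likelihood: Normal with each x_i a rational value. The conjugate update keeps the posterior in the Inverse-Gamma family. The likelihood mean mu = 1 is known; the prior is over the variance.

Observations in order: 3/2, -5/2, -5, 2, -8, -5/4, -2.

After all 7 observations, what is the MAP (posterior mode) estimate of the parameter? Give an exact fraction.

13005/944

obs 1: x=3/2 → posterior Inverse-Gamma(19/10, 73/8)
obs 2: x=-5/2 → posterior Inverse-Gamma(12/5, 61/4)
obs 3: x=-5 → posterior Inverse-Gamma(29/10, 133/4)
obs 4: x=2 → posterior Inverse-Gamma(17/5, 135/4)
obs 5: x=-8 → posterior Inverse-Gamma(39/10, 297/4)
obs 6: x=-5/4 → posterior Inverse-Gamma(22/5, 2457/32)
obs 7: x=-2 → posterior Inverse-Gamma(49/10, 2601/32)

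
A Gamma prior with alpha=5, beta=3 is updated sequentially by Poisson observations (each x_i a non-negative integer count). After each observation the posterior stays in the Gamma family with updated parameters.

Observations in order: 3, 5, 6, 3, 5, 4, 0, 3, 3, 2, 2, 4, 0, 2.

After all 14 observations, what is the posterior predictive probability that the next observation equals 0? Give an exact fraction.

obs 1: x=3 → posterior Gamma(8, 4)
obs 2: x=5 → posterior Gamma(13, 5)
obs 3: x=6 → posterior Gamma(19, 6)
obs 4: x=3 → posterior Gamma(22, 7)
obs 5: x=5 → posterior Gamma(27, 8)
obs 6: x=4 → posterior Gamma(31, 9)
obs 7: x=0 → posterior Gamma(31, 10)
obs 8: x=3 → posterior Gamma(34, 11)
obs 9: x=3 → posterior Gamma(37, 12)
obs 10: x=2 → posterior Gamma(39, 13)
obs 11: x=2 → posterior Gamma(41, 14)
obs 12: x=4 → posterior Gamma(45, 15)
obs 13: x=0 → posterior Gamma(45, 16)
obs 14: x=2 → posterior Gamma(47, 17)

6777964732779730995471356071936289402038303854098687372273/99496485353387187385832781957996196154754815554211159212032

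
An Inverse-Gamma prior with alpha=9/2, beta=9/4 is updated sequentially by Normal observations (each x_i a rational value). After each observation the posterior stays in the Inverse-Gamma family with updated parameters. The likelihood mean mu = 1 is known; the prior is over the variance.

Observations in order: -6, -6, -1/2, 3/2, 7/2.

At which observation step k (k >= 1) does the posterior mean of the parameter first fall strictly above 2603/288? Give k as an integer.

k = 2

obs 1: x=-6 → posterior Inverse-Gamma(5, 107/4)
obs 2: x=-6 → posterior Inverse-Gamma(11/2, 205/4)
obs 3: x=-1/2 → posterior Inverse-Gamma(6, 419/8)
obs 4: x=3/2 → posterior Inverse-Gamma(13/2, 105/2)
obs 5: x=7/2 → posterior Inverse-Gamma(7, 445/8)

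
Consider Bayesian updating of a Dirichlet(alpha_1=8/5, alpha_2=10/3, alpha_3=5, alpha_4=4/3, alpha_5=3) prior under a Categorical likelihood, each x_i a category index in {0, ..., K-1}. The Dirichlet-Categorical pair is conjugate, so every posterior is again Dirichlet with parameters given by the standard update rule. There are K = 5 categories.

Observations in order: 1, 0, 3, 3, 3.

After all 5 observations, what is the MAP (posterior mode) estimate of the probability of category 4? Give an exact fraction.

15/107

obs 1: x=1 → posterior Dirichlet(8/5, 13/3, 5, 4/3, 3)
obs 2: x=0 → posterior Dirichlet(13/5, 13/3, 5, 4/3, 3)
obs 3: x=3 → posterior Dirichlet(13/5, 13/3, 5, 7/3, 3)
obs 4: x=3 → posterior Dirichlet(13/5, 13/3, 5, 10/3, 3)
obs 5: x=3 → posterior Dirichlet(13/5, 13/3, 5, 13/3, 3)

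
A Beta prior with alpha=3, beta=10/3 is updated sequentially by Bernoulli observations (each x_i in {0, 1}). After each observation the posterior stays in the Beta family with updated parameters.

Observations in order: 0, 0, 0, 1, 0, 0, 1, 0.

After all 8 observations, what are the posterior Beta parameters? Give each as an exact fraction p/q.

obs 1: x=0 → posterior Beta(3, 13/3)
obs 2: x=0 → posterior Beta(3, 16/3)
obs 3: x=0 → posterior Beta(3, 19/3)
obs 4: x=1 → posterior Beta(4, 19/3)
obs 5: x=0 → posterior Beta(4, 22/3)
obs 6: x=0 → posterior Beta(4, 25/3)
obs 7: x=1 → posterior Beta(5, 25/3)
obs 8: x=0 → posterior Beta(5, 28/3)

alpha=5, beta=28/3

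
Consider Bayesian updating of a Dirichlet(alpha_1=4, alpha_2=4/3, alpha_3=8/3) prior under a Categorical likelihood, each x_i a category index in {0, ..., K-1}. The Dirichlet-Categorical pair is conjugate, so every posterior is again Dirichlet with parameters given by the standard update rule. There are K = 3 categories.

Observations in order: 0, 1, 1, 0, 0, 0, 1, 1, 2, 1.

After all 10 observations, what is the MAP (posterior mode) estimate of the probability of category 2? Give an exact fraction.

obs 1: x=0 → posterior Dirichlet(5, 4/3, 8/3)
obs 2: x=1 → posterior Dirichlet(5, 7/3, 8/3)
obs 3: x=1 → posterior Dirichlet(5, 10/3, 8/3)
obs 4: x=0 → posterior Dirichlet(6, 10/3, 8/3)
obs 5: x=0 → posterior Dirichlet(7, 10/3, 8/3)
obs 6: x=0 → posterior Dirichlet(8, 10/3, 8/3)
obs 7: x=1 → posterior Dirichlet(8, 13/3, 8/3)
obs 8: x=1 → posterior Dirichlet(8, 16/3, 8/3)
obs 9: x=2 → posterior Dirichlet(8, 16/3, 11/3)
obs 10: x=1 → posterior Dirichlet(8, 19/3, 11/3)

8/45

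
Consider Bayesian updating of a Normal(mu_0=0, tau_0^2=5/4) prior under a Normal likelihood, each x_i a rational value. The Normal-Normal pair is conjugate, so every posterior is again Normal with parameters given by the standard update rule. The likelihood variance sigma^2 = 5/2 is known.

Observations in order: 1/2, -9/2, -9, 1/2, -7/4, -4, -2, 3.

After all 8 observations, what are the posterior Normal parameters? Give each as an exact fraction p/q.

obs 1: x=1/2 → posterior Normal(1/6, 5/6)
obs 2: x=-9/2 → posterior Normal(-1, 5/8)
obs 3: x=-9 → posterior Normal(-13/5, 1/2)
obs 4: x=1/2 → posterior Normal(-25/12, 5/12)
obs 5: x=-7/4 → posterior Normal(-57/28, 5/14)
obs 6: x=-4 → posterior Normal(-73/32, 5/16)
obs 7: x=-2 → posterior Normal(-9/4, 5/18)
obs 8: x=3 → posterior Normal(-69/40, 1/4)

mu_0=-69/40, tau_0^2=1/4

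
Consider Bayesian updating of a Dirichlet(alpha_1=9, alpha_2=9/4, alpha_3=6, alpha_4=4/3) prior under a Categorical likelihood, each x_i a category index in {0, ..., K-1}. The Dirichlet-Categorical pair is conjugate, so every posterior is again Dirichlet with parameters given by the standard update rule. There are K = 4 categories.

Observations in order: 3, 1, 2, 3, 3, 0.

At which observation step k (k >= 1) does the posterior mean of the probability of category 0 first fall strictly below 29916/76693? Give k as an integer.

obs 1: x=3 → posterior Dirichlet(9, 9/4, 6, 7/3)
obs 2: x=1 → posterior Dirichlet(9, 13/4, 6, 7/3)
obs 3: x=2 → posterior Dirichlet(9, 13/4, 7, 7/3)
obs 4: x=3 → posterior Dirichlet(9, 13/4, 7, 10/3)
obs 5: x=3 → posterior Dirichlet(9, 13/4, 7, 13/3)
obs 6: x=0 → posterior Dirichlet(10, 13/4, 7, 13/3)

k = 5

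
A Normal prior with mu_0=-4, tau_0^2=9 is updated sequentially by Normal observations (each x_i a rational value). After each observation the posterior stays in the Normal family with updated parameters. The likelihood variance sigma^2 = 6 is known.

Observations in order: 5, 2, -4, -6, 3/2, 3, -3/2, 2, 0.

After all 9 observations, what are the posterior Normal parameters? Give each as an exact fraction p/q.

obs 1: x=5 → posterior Normal(7/5, 18/5)
obs 2: x=2 → posterior Normal(13/8, 9/4)
obs 3: x=-4 → posterior Normal(1/11, 18/11)
obs 4: x=-6 → posterior Normal(-17/14, 9/7)
obs 5: x=3/2 → posterior Normal(-25/34, 18/17)
obs 6: x=3 → posterior Normal(-7/40, 9/10)
obs 7: x=-3/2 → posterior Normal(-8/23, 18/23)
obs 8: x=2 → posterior Normal(-1/13, 9/13)
obs 9: x=0 → posterior Normal(-2/29, 18/29)

mu_0=-2/29, tau_0^2=18/29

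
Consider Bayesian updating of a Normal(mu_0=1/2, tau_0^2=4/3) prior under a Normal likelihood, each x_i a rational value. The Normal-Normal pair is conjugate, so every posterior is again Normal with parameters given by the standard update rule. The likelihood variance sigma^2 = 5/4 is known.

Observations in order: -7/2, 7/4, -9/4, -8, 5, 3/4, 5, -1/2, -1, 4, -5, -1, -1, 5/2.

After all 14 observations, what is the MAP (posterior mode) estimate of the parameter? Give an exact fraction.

-89/478

obs 1: x=-7/2 → posterior Normal(-97/62, 20/31)
obs 2: x=7/4 → posterior Normal(-41/94, 20/47)
obs 3: x=-9/4 → posterior Normal(-113/126, 20/63)
obs 4: x=-8 → posterior Normal(-369/158, 20/79)
obs 5: x=5 → posterior Normal(-11/10, 4/19)
obs 6: x=3/4 → posterior Normal(-5/6, 20/111)
obs 7: x=5 → posterior Normal(-25/254, 20/127)
obs 8: x=-1/2 → posterior Normal(-41/286, 20/143)
obs 9: x=-1 → posterior Normal(-73/318, 20/159)
obs 10: x=4 → posterior Normal(11/70, 4/35)
obs 11: x=-5 → posterior Normal(-105/382, 20/191)
obs 12: x=-1 → posterior Normal(-137/414, 20/207)
obs 13: x=-1 → posterior Normal(-169/446, 20/223)
obs 14: x=5/2 → posterior Normal(-89/478, 20/239)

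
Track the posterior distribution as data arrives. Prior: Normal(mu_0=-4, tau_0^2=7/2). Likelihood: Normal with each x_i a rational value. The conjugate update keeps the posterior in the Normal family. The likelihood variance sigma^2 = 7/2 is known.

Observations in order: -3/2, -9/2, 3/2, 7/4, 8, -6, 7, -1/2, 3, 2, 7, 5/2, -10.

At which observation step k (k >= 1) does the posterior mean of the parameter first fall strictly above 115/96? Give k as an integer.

k = 12

obs 1: x=-3/2 → posterior Normal(-11/4, 7/4)
obs 2: x=-9/2 → posterior Normal(-10/3, 7/6)
obs 3: x=3/2 → posterior Normal(-17/8, 7/8)
obs 4: x=7/4 → posterior Normal(-27/20, 7/10)
obs 5: x=8 → posterior Normal(5/24, 7/12)
obs 6: x=-6 → posterior Normal(-19/28, 1/2)
obs 7: x=7 → posterior Normal(9/32, 7/16)
obs 8: x=-1/2 → posterior Normal(7/36, 7/18)
obs 9: x=3 → posterior Normal(19/40, 7/20)
obs 10: x=2 → posterior Normal(27/44, 7/22)
obs 11: x=7 → posterior Normal(55/48, 7/24)
obs 12: x=5/2 → posterior Normal(5/4, 7/26)
obs 13: x=-10 → posterior Normal(25/56, 1/4)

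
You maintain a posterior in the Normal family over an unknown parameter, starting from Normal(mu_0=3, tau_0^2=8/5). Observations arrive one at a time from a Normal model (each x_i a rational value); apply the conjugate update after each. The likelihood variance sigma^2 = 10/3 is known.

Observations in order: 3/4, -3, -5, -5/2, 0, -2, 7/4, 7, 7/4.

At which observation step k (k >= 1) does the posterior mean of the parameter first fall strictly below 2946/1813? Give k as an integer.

k = 2

obs 1: x=3/4 → posterior Normal(84/37, 40/37)
obs 2: x=-3 → posterior Normal(48/49, 40/49)
obs 3: x=-5 → posterior Normal(-12/61, 40/61)
obs 4: x=-5/2 → posterior Normal(-42/73, 40/73)
obs 5: x=0 → posterior Normal(-42/85, 8/17)
obs 6: x=-2 → posterior Normal(-66/97, 40/97)
obs 7: x=7/4 → posterior Normal(-45/109, 40/109)
obs 8: x=7 → posterior Normal(39/121, 40/121)
obs 9: x=7/4 → posterior Normal(60/133, 40/133)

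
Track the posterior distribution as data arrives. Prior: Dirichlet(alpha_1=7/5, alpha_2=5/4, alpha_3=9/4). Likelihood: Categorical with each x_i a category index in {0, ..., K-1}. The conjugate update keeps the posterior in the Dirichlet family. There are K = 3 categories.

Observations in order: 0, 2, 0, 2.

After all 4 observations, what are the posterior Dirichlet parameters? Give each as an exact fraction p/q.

alpha_1=17/5, alpha_2=5/4, alpha_3=17/4

obs 1: x=0 → posterior Dirichlet(12/5, 5/4, 9/4)
obs 2: x=2 → posterior Dirichlet(12/5, 5/4, 13/4)
obs 3: x=0 → posterior Dirichlet(17/5, 5/4, 13/4)
obs 4: x=2 → posterior Dirichlet(17/5, 5/4, 17/4)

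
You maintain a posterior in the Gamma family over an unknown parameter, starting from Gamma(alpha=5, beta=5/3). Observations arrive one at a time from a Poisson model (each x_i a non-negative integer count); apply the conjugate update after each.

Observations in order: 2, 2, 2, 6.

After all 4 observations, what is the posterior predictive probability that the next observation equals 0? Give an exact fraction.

827240261886336764177/13107200000000000000000

obs 1: x=2 → posterior Gamma(7, 8/3)
obs 2: x=2 → posterior Gamma(9, 11/3)
obs 3: x=2 → posterior Gamma(11, 14/3)
obs 4: x=6 → posterior Gamma(17, 17/3)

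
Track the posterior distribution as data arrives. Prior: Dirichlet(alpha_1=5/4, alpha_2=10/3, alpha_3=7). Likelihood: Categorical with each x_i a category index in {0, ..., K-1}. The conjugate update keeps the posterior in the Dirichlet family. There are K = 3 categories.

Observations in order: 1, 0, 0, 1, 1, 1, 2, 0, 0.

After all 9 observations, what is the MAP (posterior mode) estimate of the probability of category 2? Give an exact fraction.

obs 1: x=1 → posterior Dirichlet(5/4, 13/3, 7)
obs 2: x=0 → posterior Dirichlet(9/4, 13/3, 7)
obs 3: x=0 → posterior Dirichlet(13/4, 13/3, 7)
obs 4: x=1 → posterior Dirichlet(13/4, 16/3, 7)
obs 5: x=1 → posterior Dirichlet(13/4, 19/3, 7)
obs 6: x=1 → posterior Dirichlet(13/4, 22/3, 7)
obs 7: x=2 → posterior Dirichlet(13/4, 22/3, 8)
obs 8: x=0 → posterior Dirichlet(17/4, 22/3, 8)
obs 9: x=0 → posterior Dirichlet(21/4, 22/3, 8)

84/211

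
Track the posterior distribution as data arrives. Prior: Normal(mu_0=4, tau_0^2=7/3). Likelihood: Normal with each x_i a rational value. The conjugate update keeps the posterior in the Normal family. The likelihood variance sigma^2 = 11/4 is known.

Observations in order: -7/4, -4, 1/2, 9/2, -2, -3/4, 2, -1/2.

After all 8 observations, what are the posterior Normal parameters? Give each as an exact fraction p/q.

mu_0=76/257, tau_0^2=77/257

obs 1: x=-7/4 → posterior Normal(83/61, 77/61)
obs 2: x=-4 → posterior Normal(-29/89, 77/89)
obs 3: x=1/2 → posterior Normal(-5/39, 77/117)
obs 4: x=9/2 → posterior Normal(111/145, 77/145)
obs 5: x=-2 → posterior Normal(55/173, 77/173)
obs 6: x=-3/4 → posterior Normal(34/201, 77/201)
obs 7: x=2 → posterior Normal(90/229, 77/229)
obs 8: x=-1/2 → posterior Normal(76/257, 77/257)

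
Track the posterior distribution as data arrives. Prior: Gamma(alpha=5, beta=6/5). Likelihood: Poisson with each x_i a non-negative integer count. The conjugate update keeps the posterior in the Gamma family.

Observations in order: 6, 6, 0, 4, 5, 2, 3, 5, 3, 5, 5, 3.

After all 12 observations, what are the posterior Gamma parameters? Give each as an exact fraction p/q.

alpha=52, beta=66/5

obs 1: x=6 → posterior Gamma(11, 11/5)
obs 2: x=6 → posterior Gamma(17, 16/5)
obs 3: x=0 → posterior Gamma(17, 21/5)
obs 4: x=4 → posterior Gamma(21, 26/5)
obs 5: x=5 → posterior Gamma(26, 31/5)
obs 6: x=2 → posterior Gamma(28, 36/5)
obs 7: x=3 → posterior Gamma(31, 41/5)
obs 8: x=5 → posterior Gamma(36, 46/5)
obs 9: x=3 → posterior Gamma(39, 51/5)
obs 10: x=5 → posterior Gamma(44, 56/5)
obs 11: x=5 → posterior Gamma(49, 61/5)
obs 12: x=3 → posterior Gamma(52, 66/5)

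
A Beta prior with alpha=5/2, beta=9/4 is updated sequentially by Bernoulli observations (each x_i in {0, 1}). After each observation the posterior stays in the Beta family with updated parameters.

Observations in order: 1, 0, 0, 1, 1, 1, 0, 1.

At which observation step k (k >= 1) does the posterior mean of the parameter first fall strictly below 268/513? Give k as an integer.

k = 2

obs 1: x=1 → posterior Beta(7/2, 9/4)
obs 2: x=0 → posterior Beta(7/2, 13/4)
obs 3: x=0 → posterior Beta(7/2, 17/4)
obs 4: x=1 → posterior Beta(9/2, 17/4)
obs 5: x=1 → posterior Beta(11/2, 17/4)
obs 6: x=1 → posterior Beta(13/2, 17/4)
obs 7: x=0 → posterior Beta(13/2, 21/4)
obs 8: x=1 → posterior Beta(15/2, 21/4)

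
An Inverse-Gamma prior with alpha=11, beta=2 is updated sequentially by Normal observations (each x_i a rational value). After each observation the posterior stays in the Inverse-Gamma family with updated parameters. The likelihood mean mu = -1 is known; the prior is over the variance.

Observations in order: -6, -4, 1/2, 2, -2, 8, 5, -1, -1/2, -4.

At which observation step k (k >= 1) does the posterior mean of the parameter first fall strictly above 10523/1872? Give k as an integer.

obs 1: x=-6 → posterior Inverse-Gamma(23/2, 29/2)
obs 2: x=-4 → posterior Inverse-Gamma(12, 19)
obs 3: x=1/2 → posterior Inverse-Gamma(25/2, 161/8)
obs 4: x=2 → posterior Inverse-Gamma(13, 197/8)
obs 5: x=-2 → posterior Inverse-Gamma(27/2, 201/8)
obs 6: x=8 → posterior Inverse-Gamma(14, 525/8)
obs 7: x=5 → posterior Inverse-Gamma(29/2, 669/8)
obs 8: x=-1 → posterior Inverse-Gamma(15, 669/8)
obs 9: x=-1/2 → posterior Inverse-Gamma(31/2, 335/4)
obs 10: x=-4 → posterior Inverse-Gamma(16, 353/4)

k = 7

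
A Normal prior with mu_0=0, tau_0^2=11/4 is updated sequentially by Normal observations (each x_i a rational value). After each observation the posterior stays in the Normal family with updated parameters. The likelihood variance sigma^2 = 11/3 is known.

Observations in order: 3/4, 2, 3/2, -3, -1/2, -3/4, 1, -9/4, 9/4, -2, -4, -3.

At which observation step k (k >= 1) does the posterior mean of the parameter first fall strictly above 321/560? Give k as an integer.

obs 1: x=3/4 → posterior Normal(9/28, 11/7)
obs 2: x=2 → posterior Normal(33/40, 11/10)
obs 3: x=3/2 → posterior Normal(51/52, 11/13)
obs 4: x=-3 → posterior Normal(15/64, 11/16)
obs 5: x=-1/2 → posterior Normal(9/76, 11/19)
obs 6: x=-3/4 → posterior Normal(0, 1/2)
obs 7: x=1 → posterior Normal(3/25, 11/25)
obs 8: x=-9/4 → posterior Normal(-15/112, 11/28)
obs 9: x=9/4 → posterior Normal(3/31, 11/31)
obs 10: x=-2 → posterior Normal(-3/34, 11/34)
obs 11: x=-4 → posterior Normal(-15/37, 11/37)
obs 12: x=-3 → posterior Normal(-3/5, 11/40)

k = 2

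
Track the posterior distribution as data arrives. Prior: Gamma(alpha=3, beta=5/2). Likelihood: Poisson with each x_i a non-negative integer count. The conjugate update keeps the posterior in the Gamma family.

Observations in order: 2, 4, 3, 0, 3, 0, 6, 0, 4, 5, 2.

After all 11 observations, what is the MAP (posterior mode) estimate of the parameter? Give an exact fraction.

obs 1: x=2 → posterior Gamma(5, 7/2)
obs 2: x=4 → posterior Gamma(9, 9/2)
obs 3: x=3 → posterior Gamma(12, 11/2)
obs 4: x=0 → posterior Gamma(12, 13/2)
obs 5: x=3 → posterior Gamma(15, 15/2)
obs 6: x=0 → posterior Gamma(15, 17/2)
obs 7: x=6 → posterior Gamma(21, 19/2)
obs 8: x=0 → posterior Gamma(21, 21/2)
obs 9: x=4 → posterior Gamma(25, 23/2)
obs 10: x=5 → posterior Gamma(30, 25/2)
obs 11: x=2 → posterior Gamma(32, 27/2)

62/27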